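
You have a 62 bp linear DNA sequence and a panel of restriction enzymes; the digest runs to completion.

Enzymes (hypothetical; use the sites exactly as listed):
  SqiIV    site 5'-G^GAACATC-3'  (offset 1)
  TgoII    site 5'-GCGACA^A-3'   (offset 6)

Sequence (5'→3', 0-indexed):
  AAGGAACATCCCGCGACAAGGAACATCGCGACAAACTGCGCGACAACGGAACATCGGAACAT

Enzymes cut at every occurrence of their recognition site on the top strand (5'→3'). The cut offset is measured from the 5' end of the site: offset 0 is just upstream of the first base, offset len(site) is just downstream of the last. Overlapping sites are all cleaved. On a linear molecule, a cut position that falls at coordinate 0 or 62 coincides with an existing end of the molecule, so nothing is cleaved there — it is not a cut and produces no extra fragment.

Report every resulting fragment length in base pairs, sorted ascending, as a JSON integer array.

[2,3,3,12,13,14,15]

Scan for sites:
  SqiIV GGAACATC/1: at [2, 19, 47] ⇒ [3, 20, 48]
  TgoII GCGACAA/6: at [12, 27, 39] ⇒ [18, 33, 45]

Pooled cuts: [3, 18, 20, 33, 45, 48]

Fragments:
  [0,3): 3 bp
  [3,18): 15 bp
  [18,20): 2 bp
  [20,33): 13 bp
  [33,45): 12 bp
  [45,48): 3 bp
  [48,62): 14 bp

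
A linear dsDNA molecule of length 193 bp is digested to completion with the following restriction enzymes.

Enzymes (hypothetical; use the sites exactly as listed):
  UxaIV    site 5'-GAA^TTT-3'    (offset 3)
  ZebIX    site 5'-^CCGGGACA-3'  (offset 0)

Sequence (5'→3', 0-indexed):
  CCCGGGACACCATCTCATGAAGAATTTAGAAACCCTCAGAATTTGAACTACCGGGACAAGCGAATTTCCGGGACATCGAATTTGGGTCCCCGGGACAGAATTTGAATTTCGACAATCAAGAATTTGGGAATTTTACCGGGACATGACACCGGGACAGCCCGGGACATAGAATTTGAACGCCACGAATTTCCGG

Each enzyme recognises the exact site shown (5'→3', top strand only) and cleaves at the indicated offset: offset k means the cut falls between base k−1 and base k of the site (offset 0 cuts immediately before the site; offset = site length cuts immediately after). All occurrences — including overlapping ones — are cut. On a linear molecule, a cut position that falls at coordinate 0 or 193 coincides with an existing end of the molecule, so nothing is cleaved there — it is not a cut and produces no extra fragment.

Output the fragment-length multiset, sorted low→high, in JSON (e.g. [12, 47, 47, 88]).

Site scan:
  UxaIV (GAATTT, off=3): starts [21, 38, 61, 77, 97, 103, 119, 127, 168, 183] → cuts [24, 41, 64, 80, 100, 106, 122, 130, 171, 186]
  ZebIX (CCGGGACA, off=0): starts [1, 50, 67, 89, 135, 148, 158] → cuts [1, 50, 67, 89, 135, 148, 158]

All cut coordinates (distinct, sorted): [1, 24, 41, 50, 64, 67, 80, 89, 100, 106, 122, 130, 135, 148, 158, 171, 186]

Fragments:
  [0,1): 1 bp
  [1,24): 23 bp
  [24,41): 17 bp
  [41,50): 9 bp
  [50,64): 14 bp
  [64,67): 3 bp
  [67,80): 13 bp
  [80,89): 9 bp
  [89,100): 11 bp
  [100,106): 6 bp
  [106,122): 16 bp
  [122,130): 8 bp
  [130,135): 5 bp
  [135,148): 13 bp
  [148,158): 10 bp
  [158,171): 13 bp
  [171,186): 15 bp
  [186,193): 7 bp

[1,3,5,6,7,8,9,9,10,11,13,13,13,14,15,16,17,23]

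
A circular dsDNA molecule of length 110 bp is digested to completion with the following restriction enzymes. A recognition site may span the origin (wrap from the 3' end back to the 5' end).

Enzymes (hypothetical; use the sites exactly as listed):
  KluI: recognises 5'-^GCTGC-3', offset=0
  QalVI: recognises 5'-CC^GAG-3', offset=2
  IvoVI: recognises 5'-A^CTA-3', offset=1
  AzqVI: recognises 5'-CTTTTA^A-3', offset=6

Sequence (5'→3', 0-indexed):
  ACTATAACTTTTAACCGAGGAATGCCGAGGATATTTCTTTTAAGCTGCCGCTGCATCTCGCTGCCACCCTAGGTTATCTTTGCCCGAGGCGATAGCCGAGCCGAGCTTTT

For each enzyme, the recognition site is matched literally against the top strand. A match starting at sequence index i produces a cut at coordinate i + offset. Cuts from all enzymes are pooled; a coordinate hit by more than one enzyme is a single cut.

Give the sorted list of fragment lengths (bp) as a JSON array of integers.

Per-enzyme occurrences:
  KluI (GCTGC, off=0): starts [43, 49, 59] → cuts [43, 49, 59]
  QalVI (CCGAG, off=2): starts [14, 24, 83, 95, 100] → cuts [16, 26, 85, 97, 102]
  IvoVI (ACTA, off=1): starts [0] → cuts [1]
  AzqVI (CTTTTAA, off=6): starts [7, 36] → cuts [13, 42]

Pooled cuts: [1, 13, 16, 26, 42, 43, 49, 59, 85, 97, 102]

Fragments:
  1→13: 12 bp
  13→16: 3 bp
  16→26: 10 bp
  26→42: 16 bp
  42→43: 1 bp
  43→49: 6 bp
  49→59: 10 bp
  59→85: 26 bp
  85→97: 12 bp
  97→102: 5 bp
  102→1 (wrap): 110-102+1 = 9 bp

[1,3,5,6,9,10,10,12,12,16,26]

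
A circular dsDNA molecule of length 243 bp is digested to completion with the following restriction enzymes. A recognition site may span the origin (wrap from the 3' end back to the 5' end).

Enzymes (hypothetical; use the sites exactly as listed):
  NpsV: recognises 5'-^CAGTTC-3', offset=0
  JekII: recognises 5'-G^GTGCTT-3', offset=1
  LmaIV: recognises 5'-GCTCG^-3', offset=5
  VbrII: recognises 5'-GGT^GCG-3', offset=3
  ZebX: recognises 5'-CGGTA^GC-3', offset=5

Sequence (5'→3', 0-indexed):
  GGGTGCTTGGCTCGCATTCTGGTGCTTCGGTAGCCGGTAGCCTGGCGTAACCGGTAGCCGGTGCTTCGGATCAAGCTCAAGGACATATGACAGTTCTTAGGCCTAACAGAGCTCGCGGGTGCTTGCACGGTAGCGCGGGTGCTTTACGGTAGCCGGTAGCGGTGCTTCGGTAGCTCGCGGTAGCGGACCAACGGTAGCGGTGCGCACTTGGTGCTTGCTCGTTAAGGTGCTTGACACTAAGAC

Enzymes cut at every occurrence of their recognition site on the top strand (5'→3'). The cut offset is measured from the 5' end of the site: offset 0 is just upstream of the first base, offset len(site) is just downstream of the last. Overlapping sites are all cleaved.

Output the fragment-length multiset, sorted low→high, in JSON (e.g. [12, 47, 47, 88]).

[3,3,4,5,5,5,5,6,7,7,7,9,11,11,11,12,13,14,14,17,19,25,30]

Per-enzyme occurrences:
  NpsV CAGTTC/0: at [90] ⇒ [90]
  JekII GGTGCTT/1: at [1, 20, 59, 117, 137, 160, 209, 225] ⇒ [2, 21, 60, 118, 138, 161, 210, 226]
  LmaIV GCTCG/5: at [9, 110, 172, 216] ⇒ [14, 115, 177, 221]
  VbrII GGTGCG/3: at [198] ⇒ [201]
  ZebX CGGTAGC/5: at [27, 34, 51, 127, 146, 153, 167, 177, 191] ⇒ [32, 39, 56, 132, 151, 158, 172, 182, 196]

All cut coordinates (distinct, sorted): [2, 14, 21, 32, 39, 56, 60, 90, 115, 118, 132, 138, 151, 158, 161, 172, 177, 182, 196, 201, 210, 221, 226]

Fragments:
  2→14: 12 bp
  14→21: 7 bp
  21→32: 11 bp
  32→39: 7 bp
  39→56: 17 bp
  56→60: 4 bp
  60→90: 30 bp
  90→115: 25 bp
  115→118: 3 bp
  118→132: 14 bp
  132→138: 6 bp
  138→151: 13 bp
  151→158: 7 bp
  158→161: 3 bp
  161→172: 11 bp
  172→177: 5 bp
  177→182: 5 bp
  182→196: 14 bp
  196→201: 5 bp
  201→210: 9 bp
  210→221: 11 bp
  221→226: 5 bp
  226→2 (wrap): 243-226+2 = 19 bp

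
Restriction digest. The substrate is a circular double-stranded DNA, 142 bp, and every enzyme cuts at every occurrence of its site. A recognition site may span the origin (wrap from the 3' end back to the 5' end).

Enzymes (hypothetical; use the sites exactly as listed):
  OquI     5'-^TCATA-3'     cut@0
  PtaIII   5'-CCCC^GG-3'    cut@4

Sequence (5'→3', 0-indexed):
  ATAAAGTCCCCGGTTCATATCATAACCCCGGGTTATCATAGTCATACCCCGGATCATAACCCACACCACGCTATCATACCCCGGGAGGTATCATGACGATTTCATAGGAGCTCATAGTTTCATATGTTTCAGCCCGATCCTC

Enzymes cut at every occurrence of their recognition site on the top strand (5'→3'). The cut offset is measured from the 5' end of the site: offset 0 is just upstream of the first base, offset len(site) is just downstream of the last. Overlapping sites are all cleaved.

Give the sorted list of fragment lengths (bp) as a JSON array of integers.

Site scan:
  OquI (TCATA, off=0): starts [14, 19, 35, 41, 53, 73, 101, 111, 119, 140] → cuts [14, 19, 35, 41, 53, 73, 101, 111, 119, 140]
  PtaIII (CCCCGG, off=4): starts [7, 25, 46, 78] → cuts [11, 29, 50, 82]

Pooled cuts: [11, 14, 19, 29, 35, 41, 50, 53, 73, 82, 101, 111, 119, 140]

Fragment lengths:
  11→14: 3 bp
  14→19: 5 bp
  19→29: 10 bp
  29→35: 6 bp
  35→41: 6 bp
  41→50: 9 bp
  50→53: 3 bp
  53→73: 20 bp
  73→82: 9 bp
  82→101: 19 bp
  101→111: 10 bp
  111→119: 8 bp
  119→140: 21 bp
  140→11 (wrap): 142-140+11 = 13 bp

[3,3,5,6,6,8,9,9,10,10,13,19,20,21]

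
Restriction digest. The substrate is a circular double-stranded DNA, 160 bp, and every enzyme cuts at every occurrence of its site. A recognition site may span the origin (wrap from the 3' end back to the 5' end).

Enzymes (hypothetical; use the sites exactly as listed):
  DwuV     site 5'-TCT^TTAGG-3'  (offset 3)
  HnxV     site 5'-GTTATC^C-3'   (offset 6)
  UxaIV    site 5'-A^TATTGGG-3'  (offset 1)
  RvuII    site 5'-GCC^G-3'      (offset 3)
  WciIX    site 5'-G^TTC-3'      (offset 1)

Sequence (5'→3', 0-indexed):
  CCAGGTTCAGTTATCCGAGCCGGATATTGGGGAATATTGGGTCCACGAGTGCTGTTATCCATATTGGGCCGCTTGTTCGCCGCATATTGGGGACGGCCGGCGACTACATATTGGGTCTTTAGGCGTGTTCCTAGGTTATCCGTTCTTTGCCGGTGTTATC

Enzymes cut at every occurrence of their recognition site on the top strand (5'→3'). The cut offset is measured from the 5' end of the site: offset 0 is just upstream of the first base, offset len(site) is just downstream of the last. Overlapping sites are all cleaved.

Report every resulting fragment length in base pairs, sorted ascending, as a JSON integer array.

[2,2,3,3,5,5,6,6,9,9,9,9,10,10,10,10,13,14,25]

Per-enzyme occurrences:
  DwuV (TCTTTAGG, off=3): starts [115] → cuts [118]
  HnxV (GTTATCC, off=6): starts [9, 53, 134, 154] → cuts [0, 15, 59, 140]
  UxaIV (ATATTGGG, off=1): starts [23, 33, 60, 83, 107] → cuts [24, 34, 61, 84, 108]
  RvuII (GCCG, off=3): starts [18, 67, 78, 95, 148] → cuts [21, 70, 81, 98, 151]
  WciIX (GTTC, off=1): starts [4, 74, 126, 141] → cuts [5, 75, 127, 142]

All cut coordinates (distinct, sorted): [0, 5, 15, 21, 24, 34, 59, 61, 70, 75, 81, 84, 98, 108, 118, 127, 140, 142, 151]

Fragments:
  0→5: 5 bp
  5→15: 10 bp
  15→21: 6 bp
  21→24: 3 bp
  24→34: 10 bp
  34→59: 25 bp
  59→61: 2 bp
  61→70: 9 bp
  70→75: 5 bp
  75→81: 6 bp
  81→84: 3 bp
  84→98: 14 bp
  98→108: 10 bp
  108→118: 10 bp
  118→127: 9 bp
  127→140: 13 bp
  140→142: 2 bp
  142→151: 9 bp
  151→0 (wrap): 160-151+0 = 9 bp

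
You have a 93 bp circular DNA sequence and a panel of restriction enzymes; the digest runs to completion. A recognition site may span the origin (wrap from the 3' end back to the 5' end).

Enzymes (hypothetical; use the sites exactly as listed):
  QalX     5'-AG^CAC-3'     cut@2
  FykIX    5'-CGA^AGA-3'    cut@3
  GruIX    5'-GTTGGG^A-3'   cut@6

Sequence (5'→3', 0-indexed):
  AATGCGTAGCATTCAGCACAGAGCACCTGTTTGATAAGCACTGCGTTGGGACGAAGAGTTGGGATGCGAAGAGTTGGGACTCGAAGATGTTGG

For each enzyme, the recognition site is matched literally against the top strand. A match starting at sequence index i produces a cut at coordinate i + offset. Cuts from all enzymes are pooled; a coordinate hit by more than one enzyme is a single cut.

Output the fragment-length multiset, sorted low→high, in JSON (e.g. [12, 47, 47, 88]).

[4,6,6,7,9,9,12,15,25]

Site scan:
  QalX AGCAC/2: at [14, 21, 36] ⇒ [16, 23, 38]
  FykIX CGAAGA/3: at [51, 66, 81] ⇒ [54, 69, 84]
  GruIX GTTGGGA/6: at [44, 57, 72] ⇒ [50, 63, 78]

Pooled cuts: [16, 23, 38, 50, 54, 63, 69, 78, 84]

Fragments:
  16→23: 7 bp
  23→38: 15 bp
  38→50: 12 bp
  50→54: 4 bp
  54→63: 9 bp
  63→69: 6 bp
  69→78: 9 bp
  78→84: 6 bp
  84→16 (wrap): 93-84+16 = 25 bp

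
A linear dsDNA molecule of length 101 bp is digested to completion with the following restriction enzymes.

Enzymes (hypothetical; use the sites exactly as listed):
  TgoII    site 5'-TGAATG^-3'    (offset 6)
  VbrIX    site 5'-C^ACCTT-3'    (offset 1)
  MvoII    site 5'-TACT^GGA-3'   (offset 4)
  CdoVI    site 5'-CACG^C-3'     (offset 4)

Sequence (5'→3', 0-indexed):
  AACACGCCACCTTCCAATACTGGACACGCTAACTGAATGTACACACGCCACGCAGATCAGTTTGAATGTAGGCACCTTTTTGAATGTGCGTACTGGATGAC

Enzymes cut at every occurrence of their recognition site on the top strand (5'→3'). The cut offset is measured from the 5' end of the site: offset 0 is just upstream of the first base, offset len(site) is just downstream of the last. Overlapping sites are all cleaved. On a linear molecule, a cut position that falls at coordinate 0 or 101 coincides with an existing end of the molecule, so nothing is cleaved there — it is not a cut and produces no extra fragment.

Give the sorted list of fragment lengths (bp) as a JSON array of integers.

[2,5,5,6,7,7,8,8,11,13,13,16]

Scan for sites:
  TgoII (TGAATG, off=6): starts [33, 62, 80] → cuts [39, 68, 86]
  VbrIX (CACCTT, off=1): starts [7, 72] → cuts [8, 73]
  MvoII (TACTGGA, off=4): starts [17, 90] → cuts [21, 94]
  CdoVI (CACGC, off=4): starts [2, 24, 43, 48] → cuts [6, 28, 47, 52]

All cut coordinates (distinct, sorted): [6, 8, 21, 28, 39, 47, 52, 68, 73, 86, 94]

Fragment lengths:
  [0,6): 6 bp
  [6,8): 2 bp
  [8,21): 13 bp
  [21,28): 7 bp
  [28,39): 11 bp
  [39,47): 8 bp
  [47,52): 5 bp
  [52,68): 16 bp
  [68,73): 5 bp
  [73,86): 13 bp
  [86,94): 8 bp
  [94,101): 7 bp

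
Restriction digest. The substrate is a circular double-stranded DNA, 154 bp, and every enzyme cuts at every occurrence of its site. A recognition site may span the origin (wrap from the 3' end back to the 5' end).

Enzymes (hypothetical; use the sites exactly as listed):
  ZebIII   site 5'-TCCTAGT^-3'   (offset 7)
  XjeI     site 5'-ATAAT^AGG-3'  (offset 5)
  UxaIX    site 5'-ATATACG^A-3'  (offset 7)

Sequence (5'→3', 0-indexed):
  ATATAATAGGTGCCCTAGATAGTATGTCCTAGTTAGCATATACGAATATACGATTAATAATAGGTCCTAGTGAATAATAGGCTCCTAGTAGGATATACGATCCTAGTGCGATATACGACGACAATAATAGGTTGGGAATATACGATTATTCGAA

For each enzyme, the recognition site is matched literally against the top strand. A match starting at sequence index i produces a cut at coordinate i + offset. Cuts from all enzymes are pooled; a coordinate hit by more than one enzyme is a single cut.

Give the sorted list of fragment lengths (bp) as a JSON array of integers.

[7,8,8,9,10,10,10,11,11,11,16,17,26]

Site scan:
  ZebIII TCCTAGT/7: at [26, 64, 82, 100] ⇒ [33, 71, 89, 107]
  XjeI ATAATAGG/5: at [2, 56, 73, 123] ⇒ [7, 61, 78, 128]
  UxaIX ATATACGA/7: at [37, 45, 92, 110, 137] ⇒ [44, 52, 99, 117, 144]

All cut coordinates (distinct, sorted): [7, 33, 44, 52, 61, 71, 78, 89, 99, 107, 117, 128, 144]

Fragment lengths:
  7→33: 26 bp
  33→44: 11 bp
  44→52: 8 bp
  52→61: 9 bp
  61→71: 10 bp
  71→78: 7 bp
  78→89: 11 bp
  89→99: 10 bp
  99→107: 8 bp
  107→117: 10 bp
  117→128: 11 bp
  128→144: 16 bp
  144→7 (wrap): 154-144+7 = 17 bp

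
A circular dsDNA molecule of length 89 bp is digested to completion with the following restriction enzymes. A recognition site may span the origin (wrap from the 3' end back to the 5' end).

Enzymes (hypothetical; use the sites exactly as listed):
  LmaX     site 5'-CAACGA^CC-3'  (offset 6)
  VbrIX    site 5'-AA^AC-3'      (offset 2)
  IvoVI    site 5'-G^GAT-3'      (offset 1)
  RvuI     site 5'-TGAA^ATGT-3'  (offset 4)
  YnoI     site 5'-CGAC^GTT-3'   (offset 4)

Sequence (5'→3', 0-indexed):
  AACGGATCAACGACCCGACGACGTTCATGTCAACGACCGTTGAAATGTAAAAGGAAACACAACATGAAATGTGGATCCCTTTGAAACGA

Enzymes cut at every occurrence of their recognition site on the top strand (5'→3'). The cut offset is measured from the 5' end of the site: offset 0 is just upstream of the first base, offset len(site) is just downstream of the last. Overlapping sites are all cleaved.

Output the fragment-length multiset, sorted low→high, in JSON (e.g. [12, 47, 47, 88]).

[3,5,5,8,9,9,12,12,12,14]

Site scan:
  LmaX CAACGACC/6: at [7, 30] ⇒ [13, 36]
  VbrIX AAAC/2: at [54, 83, 88] ⇒ [1, 56, 85]
  IvoVI GGAT/1: at [3, 72] ⇒ [4, 73]
  RvuI TGAAATGT/4: at [40, 64] ⇒ [44, 68]
  YnoI CGACGTT/4: at [18] ⇒ [22]

Pooled cuts: [1, 4, 13, 22, 36, 44, 56, 68, 73, 85]

Fragment lengths:
  1→4: 3 bp
  4→13: 9 bp
  13→22: 9 bp
  22→36: 14 bp
  36→44: 8 bp
  44→56: 12 bp
  56→68: 12 bp
  68→73: 5 bp
  73→85: 12 bp
  85→1 (wrap): 89-85+1 = 5 bp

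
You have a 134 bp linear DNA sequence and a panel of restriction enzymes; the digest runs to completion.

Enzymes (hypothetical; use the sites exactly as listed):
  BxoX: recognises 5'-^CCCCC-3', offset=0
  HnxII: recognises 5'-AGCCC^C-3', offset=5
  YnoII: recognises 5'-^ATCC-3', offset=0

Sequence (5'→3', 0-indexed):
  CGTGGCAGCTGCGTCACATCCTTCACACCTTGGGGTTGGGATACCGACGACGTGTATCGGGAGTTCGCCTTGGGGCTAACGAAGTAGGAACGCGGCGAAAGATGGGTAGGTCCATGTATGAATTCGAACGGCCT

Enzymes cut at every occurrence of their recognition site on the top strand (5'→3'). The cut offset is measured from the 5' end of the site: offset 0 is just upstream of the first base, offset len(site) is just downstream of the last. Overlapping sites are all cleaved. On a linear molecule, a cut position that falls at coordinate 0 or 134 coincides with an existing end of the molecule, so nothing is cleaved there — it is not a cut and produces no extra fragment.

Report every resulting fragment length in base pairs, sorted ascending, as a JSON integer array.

Scan for sites:
  BxoX (CCCCC, off=0): no sites
  HnxII (AGCCCC, off=5): no sites
  YnoII (ATCC, off=0): starts [17] → cuts [17]

All cut coordinates (distinct, sorted): [17]

Fragment lengths:
  [0,17): 17 bp
  [17,134): 117 bp

[17,117]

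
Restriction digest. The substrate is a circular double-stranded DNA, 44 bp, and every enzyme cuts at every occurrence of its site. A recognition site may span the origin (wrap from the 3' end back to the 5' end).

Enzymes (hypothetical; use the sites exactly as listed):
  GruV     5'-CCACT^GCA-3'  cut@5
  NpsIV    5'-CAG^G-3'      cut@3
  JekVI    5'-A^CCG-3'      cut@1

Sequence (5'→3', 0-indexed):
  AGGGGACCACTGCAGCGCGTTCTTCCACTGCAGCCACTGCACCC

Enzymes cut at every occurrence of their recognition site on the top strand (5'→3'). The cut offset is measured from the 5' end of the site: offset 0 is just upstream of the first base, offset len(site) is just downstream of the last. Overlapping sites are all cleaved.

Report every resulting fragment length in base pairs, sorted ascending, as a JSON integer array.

Site scan:
  GruV (CCACTGCA, off=5): starts [6, 24, 33] → cuts [11, 29, 38]
  NpsIV (CAGG, off=3): starts [43] → cuts [2]
  JekVI (ACCG, off=1): no sites

Pooled cuts: [2, 11, 29, 38]

Fragments:
  2→11: 9 bp
  11→29: 18 bp
  29→38: 9 bp
  38→2 (wrap): 44-38+2 = 8 bp

[8,9,9,18]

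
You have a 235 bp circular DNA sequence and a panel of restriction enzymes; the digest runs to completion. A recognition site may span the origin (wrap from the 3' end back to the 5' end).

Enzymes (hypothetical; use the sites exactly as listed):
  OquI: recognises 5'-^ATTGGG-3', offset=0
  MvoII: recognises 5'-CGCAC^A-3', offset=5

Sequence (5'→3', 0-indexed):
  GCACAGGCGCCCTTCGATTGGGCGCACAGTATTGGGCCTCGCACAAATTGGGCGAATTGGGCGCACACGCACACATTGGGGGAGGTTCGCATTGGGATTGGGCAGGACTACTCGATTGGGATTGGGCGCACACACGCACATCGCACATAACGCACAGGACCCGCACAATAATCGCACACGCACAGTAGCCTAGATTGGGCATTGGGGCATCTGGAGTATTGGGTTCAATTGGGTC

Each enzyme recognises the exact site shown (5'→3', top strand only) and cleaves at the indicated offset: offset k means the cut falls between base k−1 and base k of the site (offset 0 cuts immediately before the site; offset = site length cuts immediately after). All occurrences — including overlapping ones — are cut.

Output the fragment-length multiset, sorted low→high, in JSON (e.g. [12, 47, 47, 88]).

[2,2,3,6,6,6,6,7,7,8,9,9,10,10,11,11,11,11,11,12,12,14,16,17,18]

Scan for sites:
  OquI (ATTGGG, off=0): starts [16, 30, 46, 55, 74, 90, 96, 114, 120, 193, 200, 217, 227] → cuts [16, 30, 46, 55, 74, 90, 96, 114, 120, 193, 200, 217, 227]
  MvoII (CGCACA, off=5): starts [22, 39, 61, 67, 126, 134, 141, 150, 161, 172, 178, 234] → cuts [4, 27, 44, 66, 72, 131, 139, 146, 155, 166, 177, 183]

Pooled cuts: [4, 16, 27, 30, 44, 46, 55, 66, 72, 74, 90, 96, 114, 120, 131, 139, 146, 155, 166, 177, 183, 193, 200, 217, 227]

Fragment lengths:
  4→16: 12 bp
  16→27: 11 bp
  27→30: 3 bp
  30→44: 14 bp
  44→46: 2 bp
  46→55: 9 bp
  55→66: 11 bp
  66→72: 6 bp
  72→74: 2 bp
  74→90: 16 bp
  90→96: 6 bp
  96→114: 18 bp
  114→120: 6 bp
  120→131: 11 bp
  131→139: 8 bp
  139→146: 7 bp
  146→155: 9 bp
  155→166: 11 bp
  166→177: 11 bp
  177→183: 6 bp
  183→193: 10 bp
  193→200: 7 bp
  200→217: 17 bp
  217→227: 10 bp
  227→4 (wrap): 235-227+4 = 12 bp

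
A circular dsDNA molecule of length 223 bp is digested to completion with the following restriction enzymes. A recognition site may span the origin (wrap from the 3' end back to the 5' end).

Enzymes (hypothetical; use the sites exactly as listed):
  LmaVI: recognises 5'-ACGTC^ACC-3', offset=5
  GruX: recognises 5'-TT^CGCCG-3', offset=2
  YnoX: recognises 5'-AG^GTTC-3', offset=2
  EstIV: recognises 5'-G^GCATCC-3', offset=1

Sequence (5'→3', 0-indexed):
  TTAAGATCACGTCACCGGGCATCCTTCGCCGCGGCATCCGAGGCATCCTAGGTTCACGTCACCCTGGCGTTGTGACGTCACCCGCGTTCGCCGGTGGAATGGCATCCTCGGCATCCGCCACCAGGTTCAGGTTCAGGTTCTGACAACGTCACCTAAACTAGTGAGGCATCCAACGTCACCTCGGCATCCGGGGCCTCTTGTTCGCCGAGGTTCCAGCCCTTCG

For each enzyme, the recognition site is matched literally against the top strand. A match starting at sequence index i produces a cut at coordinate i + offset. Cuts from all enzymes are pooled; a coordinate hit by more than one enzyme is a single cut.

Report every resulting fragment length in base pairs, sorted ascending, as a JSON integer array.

[5,6,6,6,7,7,8,9,9,9,9,9,12,13,14,14,15,19,19,27]

Scan for sites:
  LmaVI ACGTCACC/5: at [8, 55, 74, 145, 172] ⇒ [13, 60, 79, 150, 177]
  GruX TTCGCCG/2: at [24, 86, 200] ⇒ [26, 88, 202]
  YnoX AGGTTC/2: at [49, 122, 128, 134, 207] ⇒ [51, 124, 130, 136, 209]
  EstIV GGCATCC/1: at [17, 32, 41, 100, 109, 164, 182] ⇒ [18, 33, 42, 101, 110, 165, 183]

Pooled cuts: [13, 18, 26, 33, 42, 51, 60, 79, 88, 101, 110, 124, 130, 136, 150, 165, 177, 183, 202, 209]

Fragments:
  13→18: 5 bp
  18→26: 8 bp
  26→33: 7 bp
  33→42: 9 bp
  42→51: 9 bp
  51→60: 9 bp
  60→79: 19 bp
  79→88: 9 bp
  88→101: 13 bp
  101→110: 9 bp
  110→124: 14 bp
  124→130: 6 bp
  130→136: 6 bp
  136→150: 14 bp
  150→165: 15 bp
  165→177: 12 bp
  177→183: 6 bp
  183→202: 19 bp
  202→209: 7 bp
  209→13 (wrap): 223-209+13 = 27 bp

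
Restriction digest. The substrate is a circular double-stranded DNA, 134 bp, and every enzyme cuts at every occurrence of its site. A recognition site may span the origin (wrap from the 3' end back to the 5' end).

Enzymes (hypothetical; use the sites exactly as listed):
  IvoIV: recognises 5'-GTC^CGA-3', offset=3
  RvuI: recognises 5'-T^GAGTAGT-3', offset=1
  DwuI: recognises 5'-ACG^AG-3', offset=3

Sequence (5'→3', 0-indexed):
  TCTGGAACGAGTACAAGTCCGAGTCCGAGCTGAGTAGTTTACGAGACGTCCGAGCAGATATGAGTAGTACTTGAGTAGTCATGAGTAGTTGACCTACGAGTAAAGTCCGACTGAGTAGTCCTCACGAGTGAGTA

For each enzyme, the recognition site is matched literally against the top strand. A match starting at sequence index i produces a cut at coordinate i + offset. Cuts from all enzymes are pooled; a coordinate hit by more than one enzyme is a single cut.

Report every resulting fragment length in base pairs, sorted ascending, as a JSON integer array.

[5,6,6,7,9,10,10,11,11,12,14,16,17]

Site scan:
  IvoIV (GTCCGA, off=3): starts [16, 22, 47, 104] → cuts [19, 25, 50, 107]
  RvuI (TGAGTAGT, off=1): starts [30, 60, 71, 81, 111] → cuts [31, 61, 72, 82, 112]
  DwuI (ACGAG, off=3): starts [6, 40, 95, 123] → cuts [9, 43, 98, 126]

Pooled cuts: [9, 19, 25, 31, 43, 50, 61, 72, 82, 98, 107, 112, 126]

Fragments:
  9→19: 10 bp
  19→25: 6 bp
  25→31: 6 bp
  31→43: 12 bp
  43→50: 7 bp
  50→61: 11 bp
  61→72: 11 bp
  72→82: 10 bp
  82→98: 16 bp
  98→107: 9 bp
  107→112: 5 bp
  112→126: 14 bp
  126→9 (wrap): 134-126+9 = 17 bp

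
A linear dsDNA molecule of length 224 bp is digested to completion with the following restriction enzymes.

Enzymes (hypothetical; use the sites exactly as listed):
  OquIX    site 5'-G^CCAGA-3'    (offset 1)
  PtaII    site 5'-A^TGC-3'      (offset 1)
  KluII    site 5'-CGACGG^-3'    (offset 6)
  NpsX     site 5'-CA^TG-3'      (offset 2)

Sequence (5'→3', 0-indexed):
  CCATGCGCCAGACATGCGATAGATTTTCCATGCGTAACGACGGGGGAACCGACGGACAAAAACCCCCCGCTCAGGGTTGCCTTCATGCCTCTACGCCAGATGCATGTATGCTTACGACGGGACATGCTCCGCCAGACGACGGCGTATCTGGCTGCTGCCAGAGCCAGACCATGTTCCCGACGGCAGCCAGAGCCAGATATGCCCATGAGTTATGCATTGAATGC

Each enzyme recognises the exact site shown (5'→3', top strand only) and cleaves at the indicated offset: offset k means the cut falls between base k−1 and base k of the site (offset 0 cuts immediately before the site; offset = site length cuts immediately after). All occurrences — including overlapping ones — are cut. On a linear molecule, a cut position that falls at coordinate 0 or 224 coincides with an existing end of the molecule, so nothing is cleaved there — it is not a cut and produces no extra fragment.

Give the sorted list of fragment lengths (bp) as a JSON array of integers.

Scan for sites:
  OquIX GCCAGA/1: at [6, 94, 130, 156, 162, 185, 191] ⇒ [7, 95, 131, 157, 163, 186, 192]
  PtaII ATGC/1: at [2, 13, 29, 84, 99, 107, 123, 198, 211, 220] ⇒ [3, 14, 30, 85, 100, 108, 124, 199, 212, 221]
  KluII CGACGG/6: at [37, 49, 114, 136, 177] ⇒ [43, 55, 120, 142, 183]
  NpsX CATG/2: at [1, 12, 28, 83, 102, 122, 169, 203] ⇒ [3, 14, 30, 85, 104, 124, 171, 205]

Pooled cuts: [3, 7, 14, 30, 43, 55, 85, 95, 100, 104, 108, 120, 124, 131, 142, 157, 163, 171, 183, 186, 192, 199, 205, 212, 221]

Fragment lengths:
  [0,3): 3 bp
  [3,7): 4 bp
  [7,14): 7 bp
  [14,30): 16 bp
  [30,43): 13 bp
  [43,55): 12 bp
  [55,85): 30 bp
  [85,95): 10 bp
  [95,100): 5 bp
  [100,104): 4 bp
  [104,108): 4 bp
  [108,120): 12 bp
  [120,124): 4 bp
  [124,131): 7 bp
  [131,142): 11 bp
  [142,157): 15 bp
  [157,163): 6 bp
  [163,171): 8 bp
  [171,183): 12 bp
  [183,186): 3 bp
  [186,192): 6 bp
  [192,199): 7 bp
  [199,205): 6 bp
  [205,212): 7 bp
  [212,221): 9 bp
  [221,224): 3 bp

[3,3,3,4,4,4,4,5,6,6,6,7,7,7,7,8,9,10,11,12,12,12,13,15,16,30]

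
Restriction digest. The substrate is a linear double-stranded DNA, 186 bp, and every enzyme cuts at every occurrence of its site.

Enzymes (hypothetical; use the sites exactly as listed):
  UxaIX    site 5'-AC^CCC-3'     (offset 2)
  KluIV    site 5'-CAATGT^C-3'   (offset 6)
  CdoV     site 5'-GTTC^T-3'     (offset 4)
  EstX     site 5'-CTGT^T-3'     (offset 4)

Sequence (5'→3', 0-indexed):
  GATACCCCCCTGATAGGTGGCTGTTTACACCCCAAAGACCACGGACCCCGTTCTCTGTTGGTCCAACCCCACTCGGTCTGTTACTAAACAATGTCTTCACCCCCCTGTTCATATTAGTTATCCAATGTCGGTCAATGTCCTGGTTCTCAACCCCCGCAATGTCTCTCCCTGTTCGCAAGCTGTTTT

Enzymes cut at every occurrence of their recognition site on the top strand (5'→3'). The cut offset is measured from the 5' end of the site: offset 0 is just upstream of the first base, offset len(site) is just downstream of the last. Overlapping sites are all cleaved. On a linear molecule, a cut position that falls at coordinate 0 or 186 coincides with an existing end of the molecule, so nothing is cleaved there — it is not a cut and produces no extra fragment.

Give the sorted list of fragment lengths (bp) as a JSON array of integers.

[3,5,5,5,6,6,7,8,8,9,10,10,11,11,13,14,16,19,20]

Per-enzyme occurrences:
  UxaIX (ACCCC, off=2): starts [3, 28, 44, 65, 98, 149] → cuts [5, 30, 46, 67, 100, 151]
  KluIV (CAATGTC, off=6): starts [88, 122, 132, 156] → cuts [94, 128, 138, 162]
  CdoV (GTTCT, off=4): starts [49, 142] → cuts [53, 146]
  EstX (CTGTT, off=4): starts [20, 54, 77, 104, 168, 179] → cuts [24, 58, 81, 108, 172, 183]

All cut coordinates (distinct, sorted): [5, 24, 30, 46, 53, 58, 67, 81, 94, 100, 108, 128, 138, 146, 151, 162, 172, 183]

Fragments:
  [0,5): 5 bp
  [5,24): 19 bp
  [24,30): 6 bp
  [30,46): 16 bp
  [46,53): 7 bp
  [53,58): 5 bp
  [58,67): 9 bp
  [67,81): 14 bp
  [81,94): 13 bp
  [94,100): 6 bp
  [100,108): 8 bp
  [108,128): 20 bp
  [128,138): 10 bp
  [138,146): 8 bp
  [146,151): 5 bp
  [151,162): 11 bp
  [162,172): 10 bp
  [172,183): 11 bp
  [183,186): 3 bp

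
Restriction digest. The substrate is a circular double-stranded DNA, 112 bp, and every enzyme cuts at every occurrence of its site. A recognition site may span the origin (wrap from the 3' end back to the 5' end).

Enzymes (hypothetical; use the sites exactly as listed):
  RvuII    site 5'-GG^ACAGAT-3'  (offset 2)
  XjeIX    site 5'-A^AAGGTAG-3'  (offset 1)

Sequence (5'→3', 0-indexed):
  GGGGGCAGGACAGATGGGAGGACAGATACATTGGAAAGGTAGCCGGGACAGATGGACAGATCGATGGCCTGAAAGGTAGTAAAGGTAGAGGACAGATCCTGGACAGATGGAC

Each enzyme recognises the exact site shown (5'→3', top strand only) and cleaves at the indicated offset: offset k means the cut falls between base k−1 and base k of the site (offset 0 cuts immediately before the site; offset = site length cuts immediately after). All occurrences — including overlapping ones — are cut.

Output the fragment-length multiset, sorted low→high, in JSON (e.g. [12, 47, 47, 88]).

Site scan:
  RvuII GGACAGAT/2: at [7, 19, 45, 53, 89, 100] ⇒ [9, 21, 47, 55, 91, 102]
  XjeIX AAAGGTAG/1: at [34, 71, 80] ⇒ [35, 72, 81]

Pooled cuts: [9, 21, 35, 47, 55, 72, 81, 91, 102]

Fragments:
  9→21: 12 bp
  21→35: 14 bp
  35→47: 12 bp
  47→55: 8 bp
  55→72: 17 bp
  72→81: 9 bp
  81→91: 10 bp
  91→102: 11 bp
  102→9 (wrap): 112-102+9 = 19 bp

[8,9,10,11,12,12,14,17,19]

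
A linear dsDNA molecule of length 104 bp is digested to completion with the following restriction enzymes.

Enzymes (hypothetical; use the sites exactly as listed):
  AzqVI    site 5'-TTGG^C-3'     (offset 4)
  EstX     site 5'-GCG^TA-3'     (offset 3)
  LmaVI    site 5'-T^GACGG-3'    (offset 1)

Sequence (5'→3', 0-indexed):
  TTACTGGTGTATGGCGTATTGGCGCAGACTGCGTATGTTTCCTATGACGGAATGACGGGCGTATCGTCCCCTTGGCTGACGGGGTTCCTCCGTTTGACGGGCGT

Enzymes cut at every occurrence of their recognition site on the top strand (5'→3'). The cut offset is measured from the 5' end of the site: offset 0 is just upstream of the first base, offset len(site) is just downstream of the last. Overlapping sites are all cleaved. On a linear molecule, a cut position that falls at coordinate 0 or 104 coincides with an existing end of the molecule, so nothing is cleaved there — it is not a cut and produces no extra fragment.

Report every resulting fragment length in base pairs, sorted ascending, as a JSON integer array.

Scan for sites:
  AzqVI (TTGGC, off=4): starts [18, 71] → cuts [22, 75]
  EstX (GCGTA, off=3): starts [13, 30, 58] → cuts [16, 33, 61]
  LmaVI (TGACGG, off=1): starts [44, 52, 76, 94] → cuts [45, 53, 77, 95]

All cut coordinates (distinct, sorted): [16, 22, 33, 45, 53, 61, 75, 77, 95]

Fragments:
  [0,16): 16 bp
  [16,22): 6 bp
  [22,33): 11 bp
  [33,45): 12 bp
  [45,53): 8 bp
  [53,61): 8 bp
  [61,75): 14 bp
  [75,77): 2 bp
  [77,95): 18 bp
  [95,104): 9 bp

[2,6,8,8,9,11,12,14,16,18]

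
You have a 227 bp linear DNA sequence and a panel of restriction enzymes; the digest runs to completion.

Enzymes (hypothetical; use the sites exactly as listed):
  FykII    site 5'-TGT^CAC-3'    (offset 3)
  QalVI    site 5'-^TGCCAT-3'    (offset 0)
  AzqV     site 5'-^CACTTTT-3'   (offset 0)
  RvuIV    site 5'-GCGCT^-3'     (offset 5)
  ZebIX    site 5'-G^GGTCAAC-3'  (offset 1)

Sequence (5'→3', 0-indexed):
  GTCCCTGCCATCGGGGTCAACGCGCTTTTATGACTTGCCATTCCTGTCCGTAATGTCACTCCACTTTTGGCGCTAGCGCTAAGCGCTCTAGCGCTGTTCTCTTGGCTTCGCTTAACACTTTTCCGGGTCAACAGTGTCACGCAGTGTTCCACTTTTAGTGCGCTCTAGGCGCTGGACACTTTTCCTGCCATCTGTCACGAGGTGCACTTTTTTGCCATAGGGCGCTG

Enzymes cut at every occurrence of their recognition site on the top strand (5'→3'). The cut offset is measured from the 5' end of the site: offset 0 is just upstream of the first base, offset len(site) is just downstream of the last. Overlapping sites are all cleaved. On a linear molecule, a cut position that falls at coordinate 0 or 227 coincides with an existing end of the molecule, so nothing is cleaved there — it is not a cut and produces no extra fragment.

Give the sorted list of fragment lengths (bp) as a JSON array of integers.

[1,3,5,5,6,7,8,8,9,9,9,9,9,10,10,12,12,12,13,14,15,20,21]

Site scan:
  FykII TGTCAC/3: at [53, 134, 192] ⇒ [56, 137, 195]
  QalVI TGCCAT/0: at [5, 35, 185, 212] ⇒ [5, 35, 185, 212]
  AzqV CACTTTT/0: at [61, 115, 149, 176, 204] ⇒ [61, 115, 149, 176, 204]
  RvuIV GCGCT/5: at [21, 69, 75, 82, 90, 159, 168, 221] ⇒ [26, 74, 80, 87, 95, 164, 173, 226]
  ZebIX GGGTCAAC/1: at [13, 124] ⇒ [14, 125]

All cut coordinates (distinct, sorted): [5, 14, 26, 35, 56, 61, 74, 80, 87, 95, 115, 125, 137, 149, 164, 173, 176, 185, 195, 204, 212, 226]

Fragments:
  [0,5): 5 bp
  [5,14): 9 bp
  [14,26): 12 bp
  [26,35): 9 bp
  [35,56): 21 bp
  [56,61): 5 bp
  [61,74): 13 bp
  [74,80): 6 bp
  [80,87): 7 bp
  [87,95): 8 bp
  [95,115): 20 bp
  [115,125): 10 bp
  [125,137): 12 bp
  [137,149): 12 bp
  [149,164): 15 bp
  [164,173): 9 bp
  [173,176): 3 bp
  [176,185): 9 bp
  [185,195): 10 bp
  [195,204): 9 bp
  [204,212): 8 bp
  [212,226): 14 bp
  [226,227): 1 bp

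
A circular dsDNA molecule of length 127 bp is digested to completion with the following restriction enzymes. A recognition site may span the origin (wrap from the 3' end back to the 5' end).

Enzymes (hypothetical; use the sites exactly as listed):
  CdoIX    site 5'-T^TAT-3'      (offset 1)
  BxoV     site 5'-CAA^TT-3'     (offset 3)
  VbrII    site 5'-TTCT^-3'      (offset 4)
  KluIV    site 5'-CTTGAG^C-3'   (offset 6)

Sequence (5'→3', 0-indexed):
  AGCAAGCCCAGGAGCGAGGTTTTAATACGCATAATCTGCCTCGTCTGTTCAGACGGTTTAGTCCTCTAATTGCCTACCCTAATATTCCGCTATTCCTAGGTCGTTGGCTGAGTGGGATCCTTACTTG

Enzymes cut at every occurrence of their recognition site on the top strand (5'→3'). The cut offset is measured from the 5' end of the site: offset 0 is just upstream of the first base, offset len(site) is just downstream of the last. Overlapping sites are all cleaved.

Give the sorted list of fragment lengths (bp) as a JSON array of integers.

Site scan:
  CdoIX (TTAT, off=1): no sites
  BxoV (CAATT, off=3): no sites
  VbrII (TTCT, off=4): no sites
  KluIV (CTTGAGC, off=6): starts [123] → cuts [2]

All cut coordinates (distinct, sorted): [2]

Fragments:
  2→2 (wrap): 127-2+2 = 127 bp

[127]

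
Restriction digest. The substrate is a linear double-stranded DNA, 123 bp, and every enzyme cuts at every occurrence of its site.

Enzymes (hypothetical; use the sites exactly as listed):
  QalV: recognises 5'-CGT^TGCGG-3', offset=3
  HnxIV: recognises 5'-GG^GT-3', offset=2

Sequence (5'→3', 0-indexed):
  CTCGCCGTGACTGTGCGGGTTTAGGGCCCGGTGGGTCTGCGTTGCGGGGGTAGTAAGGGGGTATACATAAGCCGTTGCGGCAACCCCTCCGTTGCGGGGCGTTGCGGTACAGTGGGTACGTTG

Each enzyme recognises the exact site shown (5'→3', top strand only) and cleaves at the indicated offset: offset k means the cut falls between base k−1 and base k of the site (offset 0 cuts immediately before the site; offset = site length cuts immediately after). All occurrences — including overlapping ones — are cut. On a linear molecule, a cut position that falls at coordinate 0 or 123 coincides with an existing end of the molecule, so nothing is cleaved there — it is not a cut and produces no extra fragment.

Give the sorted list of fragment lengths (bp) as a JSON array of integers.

Scan for sites:
  QalV CGTTGCGG/3: at [39, 72, 89, 99] ⇒ [42, 75, 92, 102]
  HnxIV GGGT/2: at [16, 32, 47, 58, 113] ⇒ [18, 34, 49, 60, 115]

Pooled cuts: [18, 34, 42, 49, 60, 75, 92, 102, 115]

Fragments:
  [0,18): 18 bp
  [18,34): 16 bp
  [34,42): 8 bp
  [42,49): 7 bp
  [49,60): 11 bp
  [60,75): 15 bp
  [75,92): 17 bp
  [92,102): 10 bp
  [102,115): 13 bp
  [115,123): 8 bp

[7,8,8,10,11,13,15,16,17,18]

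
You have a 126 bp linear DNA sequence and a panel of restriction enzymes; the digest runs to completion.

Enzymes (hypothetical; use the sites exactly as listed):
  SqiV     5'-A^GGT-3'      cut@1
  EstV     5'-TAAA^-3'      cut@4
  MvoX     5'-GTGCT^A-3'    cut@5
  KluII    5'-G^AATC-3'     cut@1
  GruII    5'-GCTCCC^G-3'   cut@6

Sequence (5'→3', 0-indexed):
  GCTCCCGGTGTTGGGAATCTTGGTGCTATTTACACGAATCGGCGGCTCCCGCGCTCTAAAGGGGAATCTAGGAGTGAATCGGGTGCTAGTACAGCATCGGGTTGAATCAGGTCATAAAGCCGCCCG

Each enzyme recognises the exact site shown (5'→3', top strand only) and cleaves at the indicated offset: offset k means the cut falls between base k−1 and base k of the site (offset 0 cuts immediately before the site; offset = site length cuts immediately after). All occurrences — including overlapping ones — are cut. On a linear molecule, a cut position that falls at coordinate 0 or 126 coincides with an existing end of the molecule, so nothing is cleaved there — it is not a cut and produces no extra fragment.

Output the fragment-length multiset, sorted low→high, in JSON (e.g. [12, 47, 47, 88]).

[4,5,6,8,9,9,9,10,11,12,12,14,17]

Per-enzyme occurrences:
  SqiV (AGGT, off=1): starts [108] → cuts [109]
  EstV (TAAA, off=4): starts [56, 114] → cuts [60, 118]
  MvoX (GTGCTA, off=5): starts [22, 82] → cuts [27, 87]
  KluII (GAATC, off=1): starts [14, 35, 63, 75, 103] → cuts [15, 36, 64, 76, 104]
  GruII (GCTCCCG, off=6): starts [0, 44] → cuts [6, 50]

All cut coordinates (distinct, sorted): [6, 15, 27, 36, 50, 60, 64, 76, 87, 104, 109, 118]

Fragments:
  [0,6): 6 bp
  [6,15): 9 bp
  [15,27): 12 bp
  [27,36): 9 bp
  [36,50): 14 bp
  [50,60): 10 bp
  [60,64): 4 bp
  [64,76): 12 bp
  [76,87): 11 bp
  [87,104): 17 bp
  [104,109): 5 bp
  [109,118): 9 bp
  [118,126): 8 bp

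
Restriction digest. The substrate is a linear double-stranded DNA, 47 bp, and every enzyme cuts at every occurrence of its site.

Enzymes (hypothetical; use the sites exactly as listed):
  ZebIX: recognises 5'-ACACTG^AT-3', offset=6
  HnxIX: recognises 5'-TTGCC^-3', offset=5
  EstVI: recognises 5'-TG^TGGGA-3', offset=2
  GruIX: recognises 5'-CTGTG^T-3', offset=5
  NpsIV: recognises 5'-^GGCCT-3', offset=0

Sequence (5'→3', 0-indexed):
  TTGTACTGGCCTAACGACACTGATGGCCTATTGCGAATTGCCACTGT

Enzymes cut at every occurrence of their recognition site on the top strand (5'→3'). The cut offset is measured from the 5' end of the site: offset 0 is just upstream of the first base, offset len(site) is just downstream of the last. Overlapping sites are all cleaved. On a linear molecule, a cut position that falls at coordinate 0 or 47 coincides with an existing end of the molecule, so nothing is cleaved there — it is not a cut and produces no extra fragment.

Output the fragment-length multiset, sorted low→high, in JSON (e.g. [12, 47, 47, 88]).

[2,5,7,15,18]

Site scan:
  ZebIX (ACACTGAT, off=6): starts [16] → cuts [22]
  HnxIX (TTGCC, off=5): starts [37] → cuts [42]
  EstVI (TGTGGGA, off=2): no sites
  GruIX (CTGTGT, off=5): no sites
  NpsIV (GGCCT, off=0): starts [7, 24] → cuts [7, 24]

All cut coordinates (distinct, sorted): [7, 22, 24, 42]

Fragment lengths:
  [0,7): 7 bp
  [7,22): 15 bp
  [22,24): 2 bp
  [24,42): 18 bp
  [42,47): 5 bp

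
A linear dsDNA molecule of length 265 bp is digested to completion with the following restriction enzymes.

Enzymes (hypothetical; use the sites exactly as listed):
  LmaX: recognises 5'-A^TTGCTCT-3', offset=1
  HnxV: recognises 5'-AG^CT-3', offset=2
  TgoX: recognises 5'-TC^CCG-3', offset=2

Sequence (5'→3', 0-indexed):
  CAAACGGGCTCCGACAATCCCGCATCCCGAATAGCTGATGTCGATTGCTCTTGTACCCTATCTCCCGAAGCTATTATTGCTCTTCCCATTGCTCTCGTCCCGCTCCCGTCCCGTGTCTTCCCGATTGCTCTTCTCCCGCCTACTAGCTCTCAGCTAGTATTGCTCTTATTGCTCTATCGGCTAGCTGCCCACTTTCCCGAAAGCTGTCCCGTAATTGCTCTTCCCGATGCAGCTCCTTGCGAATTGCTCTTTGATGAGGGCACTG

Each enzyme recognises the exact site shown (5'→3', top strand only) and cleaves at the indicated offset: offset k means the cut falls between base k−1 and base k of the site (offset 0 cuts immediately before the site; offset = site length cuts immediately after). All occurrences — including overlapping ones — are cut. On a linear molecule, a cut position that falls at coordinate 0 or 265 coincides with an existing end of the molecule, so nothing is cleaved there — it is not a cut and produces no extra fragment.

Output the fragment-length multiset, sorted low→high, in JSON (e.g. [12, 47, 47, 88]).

[4,5,5,6,6,6,6,6,7,7,7,8,9,9,9,10,10,11,11,11,11,12,12,16,19,20,22]

Per-enzyme occurrences:
  LmaX ATTGCTCT/1: at [43, 75, 87, 123, 158, 167, 213, 242] ⇒ [44, 76, 88, 124, 159, 168, 214, 243]
  HnxV AGCT/2: at [32, 68, 144, 151, 182, 201, 230] ⇒ [34, 70, 146, 153, 184, 203, 232]
  TgoX TCCCG/2: at [17, 24, 62, 97, 103, 108, 118, 133, 194, 206, 221] ⇒ [19, 26, 64, 99, 105, 110, 120, 135, 196, 208, 223]

All cut coordinates (distinct, sorted): [19, 26, 34, 44, 64, 70, 76, 88, 99, 105, 110, 120, 124, 135, 146, 153, 159, 168, 184, 196, 203, 208, 214, 223, 232, 243]

Fragments:
  [0,19): 19 bp
  [19,26): 7 bp
  [26,34): 8 bp
  [34,44): 10 bp
  [44,64): 20 bp
  [64,70): 6 bp
  [70,76): 6 bp
  [76,88): 12 bp
  [88,99): 11 bp
  [99,105): 6 bp
  [105,110): 5 bp
  [110,120): 10 bp
  [120,124): 4 bp
  [124,135): 11 bp
  [135,146): 11 bp
  [146,153): 7 bp
  [153,159): 6 bp
  [159,168): 9 bp
  [168,184): 16 bp
  [184,196): 12 bp
  [196,203): 7 bp
  [203,208): 5 bp
  [208,214): 6 bp
  [214,223): 9 bp
  [223,232): 9 bp
  [232,243): 11 bp
  [243,265): 22 bp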